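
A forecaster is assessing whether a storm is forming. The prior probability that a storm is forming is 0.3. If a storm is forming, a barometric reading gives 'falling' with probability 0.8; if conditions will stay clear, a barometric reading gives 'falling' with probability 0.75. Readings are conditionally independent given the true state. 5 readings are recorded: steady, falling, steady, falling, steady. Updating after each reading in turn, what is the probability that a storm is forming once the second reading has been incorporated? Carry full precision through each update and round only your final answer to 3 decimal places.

0.268

After 'steady': P(storm) = 0.2·0.3000 / (0.2·0.3000 + 0.25·0.7000) ≈ 0.2553
After 'falling': P(storm) = 0.8·0.2553 / (0.8·0.2553 + 0.75·0.7447) ≈ 0.2678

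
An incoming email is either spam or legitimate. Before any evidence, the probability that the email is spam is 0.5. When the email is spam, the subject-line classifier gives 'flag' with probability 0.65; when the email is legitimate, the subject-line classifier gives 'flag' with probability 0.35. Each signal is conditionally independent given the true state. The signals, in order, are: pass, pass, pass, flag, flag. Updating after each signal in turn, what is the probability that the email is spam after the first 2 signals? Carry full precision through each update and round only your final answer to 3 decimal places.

0.225

After 'pass': P(spam) = 0.35·0.5000 / (0.35·0.5000 + 0.65·0.5000) ≈ 0.3500
After 'pass': P(spam) = 0.35·0.3500 / (0.35·0.3500 + 0.65·0.6500) ≈ 0.2248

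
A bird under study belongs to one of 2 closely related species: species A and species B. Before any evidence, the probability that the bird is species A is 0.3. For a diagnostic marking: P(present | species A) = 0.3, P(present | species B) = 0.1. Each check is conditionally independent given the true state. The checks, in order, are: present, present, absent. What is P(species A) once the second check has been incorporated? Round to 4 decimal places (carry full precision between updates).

0.7941

After 'present': P(species A) = 0.3·0.3000 / (0.3·0.3000 + 0.1·0.7000) ≈ 0.5625
After 'present': P(species A) = 0.3·0.5625 / (0.3·0.5625 + 0.1·0.4375) ≈ 0.7941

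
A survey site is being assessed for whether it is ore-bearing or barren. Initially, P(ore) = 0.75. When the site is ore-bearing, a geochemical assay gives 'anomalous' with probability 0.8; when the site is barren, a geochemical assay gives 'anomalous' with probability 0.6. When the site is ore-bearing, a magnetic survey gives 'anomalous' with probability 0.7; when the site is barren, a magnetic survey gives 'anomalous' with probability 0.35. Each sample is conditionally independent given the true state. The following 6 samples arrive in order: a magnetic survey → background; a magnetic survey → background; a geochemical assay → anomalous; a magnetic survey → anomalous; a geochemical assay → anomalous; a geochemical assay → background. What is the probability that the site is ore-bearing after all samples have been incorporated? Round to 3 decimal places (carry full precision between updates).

Apply Bayes' rule sequentially, carrying P(ore) forward.
After a magnetic survey='background': P(ore) = 0.3·0.7500 / (0.3·0.7500 + 0.65·0.2500) ≈ 0.5806
After a magnetic survey='background': P(ore) = 0.3·0.5806 / (0.3·0.5806 + 0.65·0.4194) ≈ 0.3899
After a geochemical assay='anomalous': P(ore) = 0.8·0.3899 / (0.8·0.3899 + 0.6·0.6101) ≈ 0.4601
After a magnetic survey='anomalous': P(ore) = 0.7·0.4601 / (0.7·0.4601 + 0.35·0.5399) ≈ 0.6302
After a geochemical assay='anomalous': P(ore) = 0.8·0.6302 / (0.8·0.6302 + 0.6·0.3698) ≈ 0.6944
After a geochemical assay='background': P(ore) = 0.2·0.6944 / (0.2·0.6944 + 0.4·0.3056) ≈ 0.5319

0.532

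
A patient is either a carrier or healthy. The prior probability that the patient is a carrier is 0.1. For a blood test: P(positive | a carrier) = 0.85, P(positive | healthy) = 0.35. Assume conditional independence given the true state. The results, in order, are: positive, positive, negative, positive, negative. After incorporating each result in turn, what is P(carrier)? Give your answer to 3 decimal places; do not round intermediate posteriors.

0.078

After 'positive': P(carrier) = 0.85·0.1000 / (0.85·0.1000 + 0.35·0.9000) ≈ 0.2125
After 'positive': P(carrier) = 0.85·0.2125 / (0.85·0.2125 + 0.35·0.7875) ≈ 0.3959
After 'negative': P(carrier) = 0.15·0.3959 / (0.15·0.3959 + 0.65·0.6041) ≈ 0.1314
After 'positive': P(carrier) = 0.85·0.1314 / (0.85·0.1314 + 0.35·0.8686) ≈ 0.2686
After 'negative': P(carrier) = 0.15·0.2686 / (0.15·0.2686 + 0.65·0.7314) ≈ 0.0781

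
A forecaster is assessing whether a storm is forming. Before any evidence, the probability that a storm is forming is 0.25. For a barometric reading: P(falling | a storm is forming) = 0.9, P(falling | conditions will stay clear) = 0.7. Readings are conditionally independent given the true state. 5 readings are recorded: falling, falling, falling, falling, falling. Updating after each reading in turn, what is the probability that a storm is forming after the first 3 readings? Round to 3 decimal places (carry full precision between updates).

0.415

After 'falling': P(storm) = 0.9·0.2500 / (0.9·0.2500 + 0.7·0.7500) ≈ 0.3000
After 'falling': P(storm) = 0.9·0.3000 / (0.9·0.3000 + 0.7·0.7000) ≈ 0.3553
After 'falling': P(storm) = 0.9·0.3553 / (0.9·0.3553 + 0.7·0.6447) ≈ 0.4147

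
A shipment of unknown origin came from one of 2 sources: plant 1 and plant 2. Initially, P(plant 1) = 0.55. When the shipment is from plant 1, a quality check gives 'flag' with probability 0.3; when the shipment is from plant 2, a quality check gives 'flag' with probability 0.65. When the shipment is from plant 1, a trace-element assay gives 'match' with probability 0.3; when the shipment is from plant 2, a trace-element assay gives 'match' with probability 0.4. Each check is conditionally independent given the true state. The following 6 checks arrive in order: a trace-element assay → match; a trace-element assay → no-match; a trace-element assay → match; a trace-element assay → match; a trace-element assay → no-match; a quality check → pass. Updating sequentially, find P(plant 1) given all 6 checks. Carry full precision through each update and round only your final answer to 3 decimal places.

After a trace-element assay='match': P(plant 1) = 0.3·0.5500 / (0.3·0.5500 + 0.4·0.4500) ≈ 0.4783
After a trace-element assay='no-match': P(plant 1) = 0.7·0.4783 / (0.7·0.4783 + 0.6·0.5217) ≈ 0.5168
After a trace-element assay='match': P(plant 1) = 0.3·0.5168 / (0.3·0.5168 + 0.4·0.4832) ≈ 0.4451
After a trace-element assay='match': P(plant 1) = 0.3·0.4451 / (0.3·0.4451 + 0.4·0.5549) ≈ 0.3756
After a trace-element assay='no-match': P(plant 1) = 0.7·0.3756 / (0.7·0.3756 + 0.6·0.6244) ≈ 0.4124
After a quality check='pass': P(plant 1) = 0.7·0.4124 / (0.7·0.4124 + 0.35·0.5876) ≈ 0.5840

0.584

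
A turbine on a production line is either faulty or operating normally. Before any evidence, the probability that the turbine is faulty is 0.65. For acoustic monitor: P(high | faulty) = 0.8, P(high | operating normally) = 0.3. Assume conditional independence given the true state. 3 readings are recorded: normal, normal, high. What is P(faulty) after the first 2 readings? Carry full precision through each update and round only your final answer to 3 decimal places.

0.132

After 'normal': P(faulty) = 0.2·0.6500 / (0.2·0.6500 + 0.7·0.3500) ≈ 0.3467
After 'normal': P(faulty) = 0.2·0.3467 / (0.2·0.3467 + 0.7·0.6533) ≈ 0.1316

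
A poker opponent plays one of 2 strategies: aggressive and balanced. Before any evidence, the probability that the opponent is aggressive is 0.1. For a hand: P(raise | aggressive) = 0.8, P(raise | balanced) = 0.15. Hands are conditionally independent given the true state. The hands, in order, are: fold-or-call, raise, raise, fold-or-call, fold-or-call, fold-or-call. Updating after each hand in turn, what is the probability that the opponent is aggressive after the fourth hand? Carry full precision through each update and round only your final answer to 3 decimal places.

After 'fold-or-call': P(aggressive) = 0.2·0.1000 / (0.2·0.1000 + 0.85·0.9000) ≈ 0.0255
After 'raise': P(aggressive) = 0.8·0.0255 / (0.8·0.0255 + 0.15·0.9745) ≈ 0.1224
After 'raise': P(aggressive) = 0.8·0.1224 / (0.8·0.1224 + 0.15·0.8776) ≈ 0.4265
After 'fold-or-call': P(aggressive) = 0.2·0.4265 / (0.2·0.4265 + 0.85·0.5735) ≈ 0.1489

0.149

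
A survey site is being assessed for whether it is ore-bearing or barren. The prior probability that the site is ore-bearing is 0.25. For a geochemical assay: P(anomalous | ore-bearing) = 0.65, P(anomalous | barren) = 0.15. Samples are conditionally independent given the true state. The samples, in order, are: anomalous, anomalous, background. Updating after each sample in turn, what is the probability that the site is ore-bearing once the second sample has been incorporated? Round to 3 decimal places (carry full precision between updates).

Apply Bayes' rule sequentially, carrying P(ore) forward.
After 'anomalous': P(ore) = 0.65·0.2500 / (0.65·0.2500 + 0.15·0.7500) ≈ 0.5909
After 'anomalous': P(ore) = 0.65·0.5909 / (0.65·0.5909 + 0.15·0.4091) ≈ 0.8622

0.862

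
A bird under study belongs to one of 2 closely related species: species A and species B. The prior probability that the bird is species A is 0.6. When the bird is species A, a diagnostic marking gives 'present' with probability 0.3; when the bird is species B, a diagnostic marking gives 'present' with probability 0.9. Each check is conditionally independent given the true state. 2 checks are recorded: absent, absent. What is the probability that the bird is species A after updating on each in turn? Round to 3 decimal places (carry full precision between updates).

Apply Bayes' rule sequentially, carrying P(species A) forward.
After 'absent': P(species A) = 0.7·0.6000 / (0.7·0.6000 + 0.1·0.4000) ≈ 0.9130
After 'absent': P(species A) = 0.7·0.9130 / (0.7·0.9130 + 0.1·0.0870) ≈ 0.9866

0.987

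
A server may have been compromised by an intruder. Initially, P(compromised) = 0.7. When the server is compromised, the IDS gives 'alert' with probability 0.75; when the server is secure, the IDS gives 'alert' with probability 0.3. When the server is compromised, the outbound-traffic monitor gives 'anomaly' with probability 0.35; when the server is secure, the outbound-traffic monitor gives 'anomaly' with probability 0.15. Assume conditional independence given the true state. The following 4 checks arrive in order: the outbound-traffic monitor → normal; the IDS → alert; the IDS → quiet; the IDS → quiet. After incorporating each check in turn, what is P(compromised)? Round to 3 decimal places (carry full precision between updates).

0.363

After the outbound-traffic monitor='normal': P(compromised) = 0.65·0.7000 / (0.65·0.7000 + 0.85·0.3000) ≈ 0.6408
After the IDS='alert': P(compromised) = 0.75·0.6408 / (0.75·0.6408 + 0.3·0.3592) ≈ 0.8169
After the IDS='quiet': P(compromised) = 0.25·0.8169 / (0.25·0.8169 + 0.7·0.1831) ≈ 0.6144
After the IDS='quiet': P(compromised) = 0.25·0.6144 / (0.25·0.6144 + 0.7·0.3856) ≈ 0.3626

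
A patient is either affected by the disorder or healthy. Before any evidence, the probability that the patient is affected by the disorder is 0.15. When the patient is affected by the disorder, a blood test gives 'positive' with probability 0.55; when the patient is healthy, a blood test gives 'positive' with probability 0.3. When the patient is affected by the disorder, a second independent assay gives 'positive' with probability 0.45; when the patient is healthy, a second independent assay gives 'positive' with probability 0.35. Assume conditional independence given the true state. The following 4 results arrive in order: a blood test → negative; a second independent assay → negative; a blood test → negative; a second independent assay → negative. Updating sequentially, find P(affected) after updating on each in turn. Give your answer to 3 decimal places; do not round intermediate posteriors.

0.050

After a blood test='negative': P(affected) = 0.45·0.1500 / (0.45·0.1500 + 0.7·0.8500) ≈ 0.1019
After a second independent assay='negative': P(affected) = 0.55·0.1019 / (0.55·0.1019 + 0.65·0.8981) ≈ 0.0876
After a blood test='negative': P(affected) = 0.45·0.0876 / (0.45·0.0876 + 0.7·0.9124) ≈ 0.0581
After a second independent assay='negative': P(affected) = 0.55·0.0581 / (0.55·0.0581 + 0.65·0.9419) ≈ 0.0496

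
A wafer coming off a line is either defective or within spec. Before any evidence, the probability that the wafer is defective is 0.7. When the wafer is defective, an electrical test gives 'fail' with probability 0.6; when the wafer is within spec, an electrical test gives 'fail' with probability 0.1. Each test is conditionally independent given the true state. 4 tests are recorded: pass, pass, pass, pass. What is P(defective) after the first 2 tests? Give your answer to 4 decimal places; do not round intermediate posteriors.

0.3155

After 'pass': P(defective) = 0.4·0.7000 / (0.4·0.7000 + 0.9·0.3000) ≈ 0.5091
After 'pass': P(defective) = 0.4·0.5091 / (0.4·0.5091 + 0.9·0.4909) ≈ 0.3155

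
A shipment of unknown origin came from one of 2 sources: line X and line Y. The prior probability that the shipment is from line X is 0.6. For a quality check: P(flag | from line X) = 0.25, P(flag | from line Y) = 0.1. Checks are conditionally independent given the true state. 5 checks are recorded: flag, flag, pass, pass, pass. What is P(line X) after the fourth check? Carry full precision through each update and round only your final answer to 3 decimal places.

0.867

After 'flag': P(line X) = 0.25·0.6000 / (0.25·0.6000 + 0.1·0.4000) ≈ 0.7895
After 'flag': P(line X) = 0.25·0.7895 / (0.25·0.7895 + 0.1·0.2105) ≈ 0.9036
After 'pass': P(line X) = 0.75·0.9036 / (0.75·0.9036 + 0.9·0.0964) ≈ 0.8865
After 'pass': P(line X) = 0.75·0.8865 / (0.75·0.8865 + 0.9·0.1135) ≈ 0.8669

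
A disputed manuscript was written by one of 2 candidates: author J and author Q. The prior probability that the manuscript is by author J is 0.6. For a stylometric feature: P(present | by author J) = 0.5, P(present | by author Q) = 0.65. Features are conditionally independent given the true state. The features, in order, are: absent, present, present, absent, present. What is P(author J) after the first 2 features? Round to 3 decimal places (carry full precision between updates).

After 'absent': P(author J) = 0.5·0.6000 / (0.5·0.6000 + 0.35·0.4000) ≈ 0.6818
After 'present': P(author J) = 0.5·0.6818 / (0.5·0.6818 + 0.65·0.3182) ≈ 0.6224

0.622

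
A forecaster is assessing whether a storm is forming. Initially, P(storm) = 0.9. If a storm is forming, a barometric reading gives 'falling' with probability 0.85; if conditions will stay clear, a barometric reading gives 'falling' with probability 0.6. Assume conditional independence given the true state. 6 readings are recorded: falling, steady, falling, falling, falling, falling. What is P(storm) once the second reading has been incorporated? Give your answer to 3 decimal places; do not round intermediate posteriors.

0.827

Apply Bayes' rule sequentially, carrying P(storm) forward.
After 'falling': P(storm) = 0.85·0.9000 / (0.85·0.9000 + 0.6·0.1000) ≈ 0.9273
After 'steady': P(storm) = 0.15·0.9273 / (0.15·0.9273 + 0.4·0.0727) ≈ 0.8270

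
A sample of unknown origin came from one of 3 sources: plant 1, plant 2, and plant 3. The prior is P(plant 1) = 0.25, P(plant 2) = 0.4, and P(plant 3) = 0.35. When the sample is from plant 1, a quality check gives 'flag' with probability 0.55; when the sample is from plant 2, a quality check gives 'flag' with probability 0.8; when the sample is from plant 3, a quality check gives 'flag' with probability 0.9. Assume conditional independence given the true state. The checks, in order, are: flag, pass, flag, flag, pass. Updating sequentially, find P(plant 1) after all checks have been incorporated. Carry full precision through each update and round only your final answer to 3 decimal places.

Each posterior becomes the prior for the next update.
After 'flag': normaliser = 0.55·0.2500 + 0.8·0.4000 + 0.9·0.3500; P(plant 1) ≈ 0.1780, P(plant 2) ≈ 0.4142, P(plant 3) ≈ 0.4078
After 'pass': normaliser = 0.45·0.1780 + 0.2·0.4142 + 0.1·0.4078; P(plant 1) ≈ 0.3932, P(plant 2) ≈ 0.4067, P(plant 3) ≈ 0.2002
After 'flag': normaliser = 0.55·0.3932 + 0.8·0.4067 + 0.9·0.2002; P(plant 1) ≈ 0.2996, P(plant 2) ≈ 0.4508, P(plant 3) ≈ 0.2496
After 'flag': normaliser = 0.55·0.2996 + 0.8·0.4508 + 0.9·0.2496; P(plant 1) ≈ 0.2197, P(plant 2) ≈ 0.4808, P(plant 3) ≈ 0.2995
After 'pass': normaliser = 0.45·0.2197 + 0.2·0.4808 + 0.1·0.2995; P(plant 1) ≈ 0.4395, P(plant 2) ≈ 0.4274, P(plant 3) ≈ 0.1331

0.439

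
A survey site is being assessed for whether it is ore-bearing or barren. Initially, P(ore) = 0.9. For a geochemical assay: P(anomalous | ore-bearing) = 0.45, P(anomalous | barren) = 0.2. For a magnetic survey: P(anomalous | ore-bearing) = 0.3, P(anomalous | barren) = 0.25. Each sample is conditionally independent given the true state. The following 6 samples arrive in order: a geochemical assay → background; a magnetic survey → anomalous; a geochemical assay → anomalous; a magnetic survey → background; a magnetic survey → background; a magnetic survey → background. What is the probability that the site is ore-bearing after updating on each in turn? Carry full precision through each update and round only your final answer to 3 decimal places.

0.931

After a geochemical assay='background': P(ore) = 0.55·0.9000 / (0.55·0.9000 + 0.8·0.1000) ≈ 0.8609
After a magnetic survey='anomalous': P(ore) = 0.3·0.8609 / (0.3·0.8609 + 0.25·0.1391) ≈ 0.8813
After a geochemical assay='anomalous': P(ore) = 0.45·0.8813 / (0.45·0.8813 + 0.2·0.1187) ≈ 0.9435
After a magnetic survey='background': P(ore) = 0.7·0.9435 / (0.7·0.9435 + 0.75·0.0565) ≈ 0.9397
After a magnetic survey='background': P(ore) = 0.7·0.9397 / (0.7·0.9397 + 0.75·0.0603) ≈ 0.9357
After a magnetic survey='background': P(ore) = 0.7·0.9357 / (0.7·0.9357 + 0.75·0.0643) ≈ 0.9314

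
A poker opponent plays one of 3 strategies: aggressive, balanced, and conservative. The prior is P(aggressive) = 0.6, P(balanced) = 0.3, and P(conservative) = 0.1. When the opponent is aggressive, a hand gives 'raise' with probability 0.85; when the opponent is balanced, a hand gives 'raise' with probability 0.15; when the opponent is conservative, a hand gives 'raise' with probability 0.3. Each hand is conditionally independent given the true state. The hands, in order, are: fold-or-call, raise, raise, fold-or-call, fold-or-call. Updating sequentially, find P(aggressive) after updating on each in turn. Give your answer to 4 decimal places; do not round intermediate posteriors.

0.1683

After 'fold-or-call': normaliser = 0.15·0.6000 + 0.85·0.3000 + 0.7·0.1000; P(aggressive) ≈ 0.2169, P(balanced) ≈ 0.6145, P(conservative) ≈ 0.1687
After 'raise': normaliser = 0.85·0.2169 + 0.15·0.6145 + 0.3·0.1687; P(aggressive) ≈ 0.5635, P(balanced) ≈ 0.2818, P(conservative) ≈ 0.1547
After 'raise': normaliser = 0.85·0.5635 + 0.15·0.2818 + 0.3·0.1547; P(aggressive) ≈ 0.8438, P(balanced) ≈ 0.0745, P(conservative) ≈ 0.0818
After 'fold-or-call': normaliser = 0.15·0.8438 + 0.85·0.0745 + 0.7·0.0818; P(aggressive) ≈ 0.5123, P(balanced) ≈ 0.2561, P(conservative) ≈ 0.2316
After 'fold-or-call': normaliser = 0.15·0.5123 + 0.85·0.2561 + 0.7·0.2316; P(aggressive) ≈ 0.1683, P(balanced) ≈ 0.4767, P(conservative) ≈ 0.3550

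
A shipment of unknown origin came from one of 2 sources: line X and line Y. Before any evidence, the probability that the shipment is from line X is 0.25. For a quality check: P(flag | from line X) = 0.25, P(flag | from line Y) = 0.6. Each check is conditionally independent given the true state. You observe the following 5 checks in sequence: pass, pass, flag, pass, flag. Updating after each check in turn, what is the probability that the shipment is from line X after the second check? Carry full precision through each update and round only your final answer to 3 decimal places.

0.540

After 'pass': P(line X) = 0.75·0.2500 / (0.75·0.2500 + 0.4·0.7500) ≈ 0.3846
After 'pass': P(line X) = 0.75·0.3846 / (0.75·0.3846 + 0.4·0.6154) ≈ 0.5396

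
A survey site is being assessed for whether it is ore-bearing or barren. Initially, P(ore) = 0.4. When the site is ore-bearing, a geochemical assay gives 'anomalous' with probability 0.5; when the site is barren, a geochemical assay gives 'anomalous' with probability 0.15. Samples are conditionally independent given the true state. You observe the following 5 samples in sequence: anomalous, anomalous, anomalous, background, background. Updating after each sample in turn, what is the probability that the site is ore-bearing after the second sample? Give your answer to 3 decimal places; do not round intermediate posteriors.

0.881

After 'anomalous': P(ore) = 0.5·0.4000 / (0.5·0.4000 + 0.15·0.6000) ≈ 0.6897
After 'anomalous': P(ore) = 0.5·0.6897 / (0.5·0.6897 + 0.15·0.3103) ≈ 0.8811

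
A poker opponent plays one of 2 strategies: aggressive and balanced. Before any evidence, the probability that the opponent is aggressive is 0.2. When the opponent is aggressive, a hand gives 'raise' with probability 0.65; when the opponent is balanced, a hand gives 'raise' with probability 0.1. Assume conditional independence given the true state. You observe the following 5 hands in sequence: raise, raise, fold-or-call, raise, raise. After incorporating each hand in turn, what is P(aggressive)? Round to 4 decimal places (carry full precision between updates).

0.9943

After 'raise': P(aggressive) = 0.65·0.2000 / (0.65·0.2000 + 0.1·0.8000) ≈ 0.6190
After 'raise': P(aggressive) = 0.65·0.6190 / (0.65·0.6190 + 0.1·0.3810) ≈ 0.9135
After 'fold-or-call': P(aggressive) = 0.35·0.9135 / (0.35·0.9135 + 0.9·0.0865) ≈ 0.8042
After 'raise': P(aggressive) = 0.65·0.8042 / (0.65·0.8042 + 0.1·0.1958) ≈ 0.9639
After 'raise': P(aggressive) = 0.65·0.9639 / (0.65·0.9639 + 0.1·0.0361) ≈ 0.9943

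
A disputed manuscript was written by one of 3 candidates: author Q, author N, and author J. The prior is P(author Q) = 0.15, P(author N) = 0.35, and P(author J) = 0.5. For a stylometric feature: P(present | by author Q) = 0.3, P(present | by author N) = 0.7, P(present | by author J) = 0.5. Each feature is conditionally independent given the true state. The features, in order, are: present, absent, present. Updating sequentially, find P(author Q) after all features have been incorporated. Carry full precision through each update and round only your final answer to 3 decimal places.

0.077

After 'present': normaliser = 0.3·0.1500 + 0.7·0.3500 + 0.5·0.5000; P(author Q) ≈ 0.0833, P(author N) ≈ 0.4537, P(author J) ≈ 0.4630
After 'absent': normaliser = 0.7·0.0833 + 0.3·0.4537 + 0.5·0.4630; P(author Q) ≈ 0.1370, P(author N) ≈ 0.3196, P(author J) ≈ 0.5435
After 'present': normaliser = 0.3·0.1370 + 0.7·0.3196 + 0.5·0.5435; P(author Q) ≈ 0.0766, P(author N) ≈ 0.4169, P(author J) ≈ 0.5065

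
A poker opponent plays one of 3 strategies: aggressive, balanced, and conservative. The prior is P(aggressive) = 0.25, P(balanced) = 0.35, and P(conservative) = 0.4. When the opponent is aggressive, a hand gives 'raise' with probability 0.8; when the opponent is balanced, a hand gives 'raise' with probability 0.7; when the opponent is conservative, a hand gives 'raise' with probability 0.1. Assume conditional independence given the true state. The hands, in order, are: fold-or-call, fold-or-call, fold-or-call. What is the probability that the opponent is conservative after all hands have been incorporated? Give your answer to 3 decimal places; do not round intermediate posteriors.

0.962

After 'fold-or-call': normaliser = 0.2·0.2500 + 0.3·0.3500 + 0.9·0.4000; P(aggressive) ≈ 0.0971, P(balanced) ≈ 0.2039, P(conservative) ≈ 0.6990
After 'fold-or-call': normaliser = 0.2·0.0971 + 0.3·0.2039 + 0.9·0.6990; P(aggressive) ≈ 0.0274, P(balanced) ≈ 0.0862, P(conservative) ≈ 0.8865
After 'fold-or-call': normaliser = 0.2·0.0274 + 0.3·0.0862 + 0.9·0.8865; P(aggressive) ≈ 0.0066, P(balanced) ≈ 0.0312, P(conservative) ≈ 0.9622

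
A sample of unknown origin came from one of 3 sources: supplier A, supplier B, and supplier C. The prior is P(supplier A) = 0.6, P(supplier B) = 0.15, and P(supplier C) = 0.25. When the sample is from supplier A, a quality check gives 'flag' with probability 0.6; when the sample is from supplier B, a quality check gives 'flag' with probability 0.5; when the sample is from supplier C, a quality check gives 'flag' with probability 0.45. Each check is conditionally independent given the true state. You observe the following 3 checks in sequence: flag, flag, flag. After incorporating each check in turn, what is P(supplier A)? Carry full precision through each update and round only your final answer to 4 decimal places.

After 'flag': normaliser = 0.6·0.6000 + 0.5·0.1500 + 0.45·0.2500; P(supplier A) ≈ 0.6575, P(supplier B) ≈ 0.1370, P(supplier C) ≈ 0.2055
After 'flag': normaliser = 0.6·0.6575 + 0.5·0.1370 + 0.45·0.2055; P(supplier A) ≈ 0.7102, P(supplier B) ≈ 0.1233, P(supplier C) ≈ 0.1665
After 'flag': normaliser = 0.6·0.7102 + 0.5·0.1233 + 0.45·0.1665; P(supplier A) ≈ 0.7573, P(supplier B) ≈ 0.1096, P(supplier C) ≈ 0.1331

0.7573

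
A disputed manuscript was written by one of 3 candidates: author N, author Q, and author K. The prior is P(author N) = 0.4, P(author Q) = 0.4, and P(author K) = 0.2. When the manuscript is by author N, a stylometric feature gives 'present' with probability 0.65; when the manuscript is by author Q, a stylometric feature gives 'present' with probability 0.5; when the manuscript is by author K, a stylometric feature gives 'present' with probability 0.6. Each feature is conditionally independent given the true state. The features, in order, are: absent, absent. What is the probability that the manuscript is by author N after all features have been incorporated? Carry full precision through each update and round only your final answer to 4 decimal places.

0.2707

After 'absent': normaliser = 0.35·0.4000 + 0.5·0.4000 + 0.4·0.2000; P(author N) ≈ 0.3333, P(author Q) ≈ 0.4762, P(author K) ≈ 0.1905
After 'absent': normaliser = 0.35·0.3333 + 0.5·0.4762 + 0.4·0.1905; P(author N) ≈ 0.2707, P(author Q) ≈ 0.5525, P(author K) ≈ 0.1768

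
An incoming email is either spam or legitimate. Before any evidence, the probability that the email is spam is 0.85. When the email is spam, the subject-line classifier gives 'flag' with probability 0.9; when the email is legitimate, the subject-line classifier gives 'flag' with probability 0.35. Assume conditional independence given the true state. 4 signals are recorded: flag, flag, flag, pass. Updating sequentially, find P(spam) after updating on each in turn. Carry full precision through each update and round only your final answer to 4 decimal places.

After 'flag': P(spam) = 0.9·0.8500 / (0.9·0.8500 + 0.35·0.1500) ≈ 0.9358
After 'flag': P(spam) = 0.9·0.9358 / (0.9·0.9358 + 0.35·0.0642) ≈ 0.9740
After 'flag': P(spam) = 0.9·0.9740 / (0.9·0.9740 + 0.35·0.0260) ≈ 0.9897
After 'pass': P(spam) = 0.1·0.9897 / (0.1·0.9897 + 0.65·0.0103) ≈ 0.9368

0.9368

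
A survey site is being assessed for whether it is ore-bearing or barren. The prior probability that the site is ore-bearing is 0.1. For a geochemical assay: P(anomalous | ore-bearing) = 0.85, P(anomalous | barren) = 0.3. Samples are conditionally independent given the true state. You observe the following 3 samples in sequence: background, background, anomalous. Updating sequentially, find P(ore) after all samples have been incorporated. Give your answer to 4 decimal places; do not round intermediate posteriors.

After 'background': P(ore) = 0.15·0.1000 / (0.15·0.1000 + 0.7·0.9000) ≈ 0.0233
After 'background': P(ore) = 0.15·0.0233 / (0.15·0.0233 + 0.7·0.9767) ≈ 0.0051
After 'anomalous': P(ore) = 0.85·0.0051 / (0.85·0.0051 + 0.3·0.9949) ≈ 0.0142

0.0142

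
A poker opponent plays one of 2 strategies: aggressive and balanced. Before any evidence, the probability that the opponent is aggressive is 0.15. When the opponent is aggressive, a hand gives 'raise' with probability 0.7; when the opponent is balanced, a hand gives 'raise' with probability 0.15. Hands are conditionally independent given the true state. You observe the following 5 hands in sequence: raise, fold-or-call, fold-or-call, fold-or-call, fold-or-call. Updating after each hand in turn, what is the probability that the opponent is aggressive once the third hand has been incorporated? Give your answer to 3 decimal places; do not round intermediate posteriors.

After 'raise': P(aggressive) = 0.7·0.1500 / (0.7·0.1500 + 0.15·0.8500) ≈ 0.4516
After 'fold-or-call': P(aggressive) = 0.3·0.4516 / (0.3·0.4516 + 0.85·0.5484) ≈ 0.2252
After 'fold-or-call': P(aggressive) = 0.3·0.2252 / (0.3·0.2252 + 0.85·0.7748) ≈ 0.0930

0.093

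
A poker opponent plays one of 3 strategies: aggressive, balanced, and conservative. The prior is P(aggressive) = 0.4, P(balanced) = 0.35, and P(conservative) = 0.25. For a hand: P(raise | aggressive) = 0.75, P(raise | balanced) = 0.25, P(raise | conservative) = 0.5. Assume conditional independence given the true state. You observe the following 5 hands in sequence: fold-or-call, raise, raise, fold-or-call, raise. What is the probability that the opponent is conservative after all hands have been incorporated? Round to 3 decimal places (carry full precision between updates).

After 'fold-or-call': normaliser = 0.25·0.4000 + 0.75·0.3500 + 0.5·0.2500; P(aggressive) ≈ 0.2051, P(balanced) ≈ 0.5385, P(conservative) ≈ 0.2564
After 'raise': normaliser = 0.75·0.2051 + 0.25·0.5385 + 0.5·0.2564; P(aggressive) ≈ 0.3692, P(balanced) ≈ 0.3231, P(conservative) ≈ 0.3077
After 'raise': normaliser = 0.75·0.3692 + 0.25·0.3231 + 0.5·0.3077; P(aggressive) ≈ 0.5414, P(balanced) ≈ 0.1579, P(conservative) ≈ 0.3008
After 'fold-or-call': normaliser = 0.25·0.5414 + 0.75·0.1579 + 0.5·0.3008; P(aggressive) ≈ 0.3349, P(balanced) ≈ 0.2930, P(conservative) ≈ 0.3721
After 'raise': normaliser = 0.75·0.3349 + 0.25·0.2930 + 0.5·0.3721; P(aggressive) ≈ 0.4920, P(balanced) ≈ 0.1435, P(conservative) ≈ 0.3645

0.364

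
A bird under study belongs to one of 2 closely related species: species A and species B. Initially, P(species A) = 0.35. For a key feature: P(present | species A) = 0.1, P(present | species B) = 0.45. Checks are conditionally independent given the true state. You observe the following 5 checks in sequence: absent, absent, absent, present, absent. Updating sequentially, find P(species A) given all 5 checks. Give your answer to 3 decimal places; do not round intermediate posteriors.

Each posterior becomes the prior for the next update.
After 'absent': P(species A) = 0.9·0.3500 / (0.9·0.3500 + 0.55·0.6500) ≈ 0.4684
After 'absent': P(species A) = 0.9·0.4684 / (0.9·0.4684 + 0.55·0.5316) ≈ 0.5905
After 'absent': P(species A) = 0.9·0.5905 / (0.9·0.5905 + 0.55·0.4095) ≈ 0.7023
After 'present': P(species A) = 0.1·0.7023 / (0.1·0.7023 + 0.45·0.2977) ≈ 0.3440
After 'absent': P(species A) = 0.9·0.3440 / (0.9·0.3440 + 0.55·0.6560) ≈ 0.4618

0.462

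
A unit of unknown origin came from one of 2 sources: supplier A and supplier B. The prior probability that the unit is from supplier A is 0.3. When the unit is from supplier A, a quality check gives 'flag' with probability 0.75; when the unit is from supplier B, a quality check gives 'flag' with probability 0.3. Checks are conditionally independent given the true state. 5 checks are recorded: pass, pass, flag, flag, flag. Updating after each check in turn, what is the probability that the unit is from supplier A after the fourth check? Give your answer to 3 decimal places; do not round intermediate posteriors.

After 'pass': P(supplier A) = 0.25·0.3000 / (0.25·0.3000 + 0.7·0.7000) ≈ 0.1327
After 'pass': P(supplier A) = 0.25·0.1327 / (0.25·0.1327 + 0.7·0.8673) ≈ 0.0518
After 'flag': P(supplier A) = 0.75·0.0518 / (0.75·0.0518 + 0.3·0.9482) ≈ 0.1202
After 'flag': P(supplier A) = 0.75·0.1202 / (0.75·0.1202 + 0.3·0.8798) ≈ 0.2547

0.255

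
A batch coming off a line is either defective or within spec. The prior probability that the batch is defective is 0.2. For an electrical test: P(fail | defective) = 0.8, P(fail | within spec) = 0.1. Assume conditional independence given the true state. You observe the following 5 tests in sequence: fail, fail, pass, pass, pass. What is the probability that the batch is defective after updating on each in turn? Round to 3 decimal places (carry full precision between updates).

After 'fail': P(defective) = 0.8·0.2000 / (0.8·0.2000 + 0.1·0.8000) ≈ 0.6667
After 'fail': P(defective) = 0.8·0.6667 / (0.8·0.6667 + 0.1·0.3333) ≈ 0.9412
After 'pass': P(defective) = 0.2·0.9412 / (0.2·0.9412 + 0.9·0.0588) ≈ 0.7805
After 'pass': P(defective) = 0.2·0.7805 / (0.2·0.7805 + 0.9·0.2195) ≈ 0.4414
After 'pass': P(defective) = 0.2·0.4414 / (0.2·0.4414 + 0.9·0.5586) ≈ 0.1494

0.149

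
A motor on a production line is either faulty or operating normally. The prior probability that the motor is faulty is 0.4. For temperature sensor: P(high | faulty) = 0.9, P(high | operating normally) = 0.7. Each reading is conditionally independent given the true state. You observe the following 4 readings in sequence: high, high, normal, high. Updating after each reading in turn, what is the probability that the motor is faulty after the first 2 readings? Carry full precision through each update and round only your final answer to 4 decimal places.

0.5243

After 'high': P(faulty) = 0.9·0.4000 / (0.9·0.4000 + 0.7·0.6000) ≈ 0.4615
After 'high': P(faulty) = 0.9·0.4615 / (0.9·0.4615 + 0.7·0.5385) ≈ 0.5243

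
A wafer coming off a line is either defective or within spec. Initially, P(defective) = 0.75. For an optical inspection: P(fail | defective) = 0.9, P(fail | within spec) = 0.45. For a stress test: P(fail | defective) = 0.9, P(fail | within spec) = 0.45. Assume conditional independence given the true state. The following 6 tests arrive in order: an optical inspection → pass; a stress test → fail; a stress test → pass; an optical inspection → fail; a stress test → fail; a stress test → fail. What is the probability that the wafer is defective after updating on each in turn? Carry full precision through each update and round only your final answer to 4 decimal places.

0.6134

Each posterior becomes the prior for the next update.
After an optical inspection='pass': P(defective) = 0.1·0.7500 / (0.1·0.7500 + 0.55·0.2500) ≈ 0.3529
After a stress test='fail': P(defective) = 0.9·0.3529 / (0.9·0.3529 + 0.45·0.6471) ≈ 0.5217
After a stress test='pass': P(defective) = 0.1·0.5217 / (0.1·0.5217 + 0.55·0.4783) ≈ 0.1655
After an optical inspection='fail': P(defective) = 0.9·0.1655 / (0.9·0.1655 + 0.45·0.8345) ≈ 0.2840
After a stress test='fail': P(defective) = 0.9·0.2840 / (0.9·0.2840 + 0.45·0.7160) ≈ 0.4424
After a stress test='fail': P(defective) = 0.9·0.4424 / (0.9·0.4424 + 0.45·0.5576) ≈ 0.6134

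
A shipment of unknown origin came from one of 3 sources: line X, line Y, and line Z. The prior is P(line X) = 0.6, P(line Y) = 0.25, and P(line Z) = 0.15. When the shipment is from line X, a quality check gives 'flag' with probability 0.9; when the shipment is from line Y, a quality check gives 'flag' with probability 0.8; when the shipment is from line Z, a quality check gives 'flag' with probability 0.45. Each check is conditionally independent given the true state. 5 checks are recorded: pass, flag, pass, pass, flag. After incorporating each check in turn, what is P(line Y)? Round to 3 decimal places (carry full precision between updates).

After 'pass': normaliser = 0.1·0.6000 + 0.2·0.2500 + 0.55·0.1500; P(line X) ≈ 0.3117, P(line Y) ≈ 0.2597, P(line Z) ≈ 0.4286
After 'flag': normaliser = 0.9·0.3117 + 0.8·0.2597 + 0.45·0.4286; P(line X) ≈ 0.4118, P(line Y) ≈ 0.3051, P(line Z) ≈ 0.2831
After 'pass': normaliser = 0.1·0.4118 + 0.2·0.3051 + 0.55·0.2831; P(line X) ≈ 0.1597, P(line Y) ≈ 0.2366, P(line Z) ≈ 0.6038
After 'pass': normaliser = 0.1·0.1597 + 0.2·0.2366 + 0.55·0.6038; P(line X) ≈ 0.0404, P(line Y) ≈ 0.1197, P(line Z) ≈ 0.8399
After 'flag': normaliser = 0.9·0.0404 + 0.8·0.1197 + 0.45·0.8399; P(line X) ≈ 0.0713, P(line Y) ≈ 0.1877, P(line Z) ≈ 0.7410

0.188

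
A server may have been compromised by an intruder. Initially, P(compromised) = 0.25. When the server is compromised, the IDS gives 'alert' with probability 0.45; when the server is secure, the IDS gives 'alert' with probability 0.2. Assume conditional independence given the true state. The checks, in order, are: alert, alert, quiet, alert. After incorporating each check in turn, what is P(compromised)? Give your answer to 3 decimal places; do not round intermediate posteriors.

After 'alert': P(compromised) = 0.45·0.2500 / (0.45·0.2500 + 0.2·0.7500) ≈ 0.4286
After 'alert': P(compromised) = 0.45·0.4286 / (0.45·0.4286 + 0.2·0.5714) ≈ 0.6279
After 'quiet': P(compromised) = 0.55·0.6279 / (0.55·0.6279 + 0.8·0.3721) ≈ 0.5371
After 'alert': P(compromised) = 0.45·0.5371 / (0.45·0.5371 + 0.2·0.4629) ≈ 0.7230

0.723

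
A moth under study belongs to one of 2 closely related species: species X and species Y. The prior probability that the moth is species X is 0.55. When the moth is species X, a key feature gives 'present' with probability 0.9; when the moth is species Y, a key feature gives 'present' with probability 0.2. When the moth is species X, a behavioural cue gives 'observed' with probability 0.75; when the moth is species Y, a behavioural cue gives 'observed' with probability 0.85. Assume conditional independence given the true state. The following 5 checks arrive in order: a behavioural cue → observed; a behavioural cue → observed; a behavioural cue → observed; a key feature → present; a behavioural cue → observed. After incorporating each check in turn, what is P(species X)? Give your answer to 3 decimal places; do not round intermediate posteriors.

0.769

After a behavioural cue='observed': P(species X) = 0.75·0.5500 / (0.75·0.5500 + 0.85·0.4500) ≈ 0.5189
After a behavioural cue='observed': P(species X) = 0.75·0.5189 / (0.75·0.5189 + 0.85·0.4811) ≈ 0.4876
After a behavioural cue='observed': P(species X) = 0.75·0.4876 / (0.75·0.4876 + 0.85·0.5124) ≈ 0.4564
After a key feature='present': P(species X) = 0.9·0.4564 / (0.9·0.4564 + 0.2·0.5436) ≈ 0.7907
After a behavioural cue='observed': P(species X) = 0.75·0.7907 / (0.75·0.7907 + 0.85·0.2093) ≈ 0.7693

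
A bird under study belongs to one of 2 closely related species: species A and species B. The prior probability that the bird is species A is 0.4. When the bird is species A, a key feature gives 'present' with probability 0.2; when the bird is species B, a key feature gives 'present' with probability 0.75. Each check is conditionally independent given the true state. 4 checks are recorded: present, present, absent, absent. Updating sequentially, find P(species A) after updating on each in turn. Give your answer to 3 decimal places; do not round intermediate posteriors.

0.327

After 'present': P(species A) = 0.2·0.4000 / (0.2·0.4000 + 0.75·0.6000) ≈ 0.1509
After 'present': P(species A) = 0.2·0.1509 / (0.2·0.1509 + 0.75·0.8491) ≈ 0.0453
After 'absent': P(species A) = 0.8·0.0453 / (0.8·0.0453 + 0.25·0.9547) ≈ 0.1317
After 'absent': P(species A) = 0.8·0.1317 / (0.8·0.1317 + 0.25·0.8683) ≈ 0.3268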